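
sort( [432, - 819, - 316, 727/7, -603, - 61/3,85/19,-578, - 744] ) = [ - 819, - 744, - 603, - 578, - 316,-61/3 , 85/19, 727/7, 432 ]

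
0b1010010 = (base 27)31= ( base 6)214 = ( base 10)82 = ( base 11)75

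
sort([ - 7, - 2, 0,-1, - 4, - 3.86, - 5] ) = [ - 7, - 5, - 4,-3.86, - 2, - 1, 0 ] 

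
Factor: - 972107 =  - 167^1*5821^1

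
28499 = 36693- 8194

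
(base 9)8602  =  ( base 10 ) 6320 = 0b1100010110000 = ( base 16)18B0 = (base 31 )6HR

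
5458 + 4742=10200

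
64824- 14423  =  50401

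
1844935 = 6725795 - 4880860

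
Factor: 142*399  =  56658 = 2^1 * 3^1 * 7^1*19^1*  71^1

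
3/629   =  3/629 =0.00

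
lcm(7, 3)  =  21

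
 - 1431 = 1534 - 2965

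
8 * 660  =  5280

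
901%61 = 47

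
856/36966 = 428/18483= 0.02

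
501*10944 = 5482944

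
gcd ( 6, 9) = 3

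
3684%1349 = 986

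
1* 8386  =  8386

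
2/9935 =2/9935 = 0.00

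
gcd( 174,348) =174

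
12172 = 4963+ 7209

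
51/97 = 51/97 = 0.53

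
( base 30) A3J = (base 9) 13441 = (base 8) 21625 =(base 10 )9109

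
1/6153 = 1/6153 = 0.00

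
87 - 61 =26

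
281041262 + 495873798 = 776915060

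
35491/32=35491/32 = 1109.09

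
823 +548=1371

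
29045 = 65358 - 36313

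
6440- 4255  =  2185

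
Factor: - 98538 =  - 2^1*3^1*11^1*1493^1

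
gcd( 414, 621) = 207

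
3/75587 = 3/75587 = 0.00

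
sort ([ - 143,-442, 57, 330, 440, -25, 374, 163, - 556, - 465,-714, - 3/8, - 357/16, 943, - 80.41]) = [ - 714, - 556, - 465, - 442,- 143, - 80.41, - 25, - 357/16, - 3/8,  57,163, 330, 374,440, 943] 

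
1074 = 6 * 179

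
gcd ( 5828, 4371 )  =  1457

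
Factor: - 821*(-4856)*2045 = 2^3 * 5^1*409^1*607^1*821^1 = 8152956920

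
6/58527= 2/19509 = 0.00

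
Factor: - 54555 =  - 3^1* 5^1*3637^1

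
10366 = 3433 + 6933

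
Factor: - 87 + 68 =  -19=- 19^1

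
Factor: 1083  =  3^1*19^2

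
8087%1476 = 707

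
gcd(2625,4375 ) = 875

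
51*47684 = 2431884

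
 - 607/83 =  - 607/83 = - 7.31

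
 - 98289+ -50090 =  - 148379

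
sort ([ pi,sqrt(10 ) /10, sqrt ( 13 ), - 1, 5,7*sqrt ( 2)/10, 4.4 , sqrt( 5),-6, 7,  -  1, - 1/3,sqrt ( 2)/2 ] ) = [ - 6,-1 ,-1, - 1/3,sqrt ( 10 ) /10,sqrt(2 ) /2,7*sqrt(2) /10, sqrt( 5 ), pi, sqrt (13 ),4.4,5 , 7]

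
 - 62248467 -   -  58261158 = - 3987309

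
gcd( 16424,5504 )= 8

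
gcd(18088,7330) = 2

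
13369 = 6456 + 6913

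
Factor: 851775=3^1*5^2*41^1*277^1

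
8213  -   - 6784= 14997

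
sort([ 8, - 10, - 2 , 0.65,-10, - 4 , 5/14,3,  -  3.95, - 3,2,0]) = [ - 10 , - 10,  -  4,-3.95 ,-3, - 2  ,  0,5/14 , 0.65, 2, 3 , 8]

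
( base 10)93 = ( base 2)1011101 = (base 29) 36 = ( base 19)4H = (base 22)45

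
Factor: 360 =2^3*3^2* 5^1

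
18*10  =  180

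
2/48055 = 2/48055  =  0.00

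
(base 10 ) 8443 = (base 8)20373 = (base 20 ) 1123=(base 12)4a77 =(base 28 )ALF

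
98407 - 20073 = 78334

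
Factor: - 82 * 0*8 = 0^1 = 0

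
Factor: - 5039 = -5039^1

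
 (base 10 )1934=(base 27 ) 2HH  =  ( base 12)1152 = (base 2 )11110001110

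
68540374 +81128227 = 149668601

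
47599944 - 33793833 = 13806111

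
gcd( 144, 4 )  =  4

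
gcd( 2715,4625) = 5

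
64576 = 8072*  8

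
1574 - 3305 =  - 1731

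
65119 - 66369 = -1250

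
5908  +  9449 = 15357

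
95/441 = 95/441 =0.22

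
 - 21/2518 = - 21/2518 = - 0.01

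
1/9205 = 1/9205 = 0.00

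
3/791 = 3/791 = 0.00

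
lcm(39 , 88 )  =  3432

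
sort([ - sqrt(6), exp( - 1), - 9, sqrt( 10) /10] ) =[-9, - sqrt( 6), sqrt(10) /10, exp(- 1 )]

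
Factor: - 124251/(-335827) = 249/673 = 3^1*83^1 * 673^( - 1)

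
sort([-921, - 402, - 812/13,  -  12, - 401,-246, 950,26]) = [ - 921 , - 402, - 401, -246 , - 812/13,-12, 26, 950 ] 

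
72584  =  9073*8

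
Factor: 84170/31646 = 42085/15823 = 5^1*19^1*443^1  *15823^( - 1 )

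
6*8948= 53688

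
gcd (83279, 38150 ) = 7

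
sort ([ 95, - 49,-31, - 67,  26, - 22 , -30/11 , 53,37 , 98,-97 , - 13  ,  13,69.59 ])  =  [- 97, - 67, - 49 ,  -  31,  -  22, - 13, - 30/11,13, 26, 37,53,69.59,95  ,  98]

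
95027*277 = 26322479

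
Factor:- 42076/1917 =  - 2^2*3^( - 3 )*67^1 * 71^( - 1 )*157^1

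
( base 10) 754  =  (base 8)1362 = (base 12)52a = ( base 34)m6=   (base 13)460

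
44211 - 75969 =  - 31758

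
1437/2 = 1437/2=718.50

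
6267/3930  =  2089/1310  =  1.59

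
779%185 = 39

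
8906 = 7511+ 1395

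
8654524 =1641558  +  7012966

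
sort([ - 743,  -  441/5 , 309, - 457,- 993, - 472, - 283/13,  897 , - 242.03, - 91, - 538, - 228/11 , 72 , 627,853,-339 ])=[ - 993, - 743, - 538, - 472,-457, - 339,-242.03  , - 91, - 441/5,-283/13, - 228/11 , 72, 309,627, 853 , 897 ] 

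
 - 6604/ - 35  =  6604/35= 188.69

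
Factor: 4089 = 3^1*29^1 * 47^1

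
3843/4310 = 3843/4310= 0.89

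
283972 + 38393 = 322365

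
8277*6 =49662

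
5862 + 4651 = 10513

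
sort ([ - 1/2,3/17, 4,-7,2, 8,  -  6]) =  [  -  7, - 6, - 1/2,3/17, 2, 4,8] 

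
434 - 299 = 135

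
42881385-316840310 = - 273958925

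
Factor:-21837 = -3^1*29^1*251^1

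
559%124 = 63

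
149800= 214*700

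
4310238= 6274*687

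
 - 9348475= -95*98405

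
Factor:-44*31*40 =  - 54560= -2^5*5^1*11^1*31^1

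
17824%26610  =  17824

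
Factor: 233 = 233^1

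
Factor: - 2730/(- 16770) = 7/43=7^1* 43^(  -  1 ) 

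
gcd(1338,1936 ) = 2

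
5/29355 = 1/5871 = 0.00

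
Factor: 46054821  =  3^1*15351607^1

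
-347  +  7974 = 7627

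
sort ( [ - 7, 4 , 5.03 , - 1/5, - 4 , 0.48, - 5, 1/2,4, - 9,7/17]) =[ - 9, - 7, - 5, - 4,  -  1/5,7/17,0.48,1/2, 4,4,  5.03]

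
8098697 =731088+7367609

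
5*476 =2380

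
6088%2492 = 1104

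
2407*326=784682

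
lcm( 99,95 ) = 9405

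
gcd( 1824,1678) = 2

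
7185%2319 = 228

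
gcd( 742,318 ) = 106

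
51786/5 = 51786/5 = 10357.20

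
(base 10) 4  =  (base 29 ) 4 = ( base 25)4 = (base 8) 4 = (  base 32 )4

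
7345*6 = 44070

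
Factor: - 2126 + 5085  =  11^1*269^1 = 2959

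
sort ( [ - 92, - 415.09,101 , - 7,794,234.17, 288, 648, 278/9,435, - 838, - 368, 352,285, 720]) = [ - 838,- 415.09, - 368, - 92, -7,  278/9,  101,234.17,285, 288,352,435, 648,720, 794 ] 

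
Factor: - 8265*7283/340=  - 2^( - 2)*3^1*17^ ( - 1)*19^1*29^1*7283^1=- 12038799/68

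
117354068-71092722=46261346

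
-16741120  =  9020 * (-1856)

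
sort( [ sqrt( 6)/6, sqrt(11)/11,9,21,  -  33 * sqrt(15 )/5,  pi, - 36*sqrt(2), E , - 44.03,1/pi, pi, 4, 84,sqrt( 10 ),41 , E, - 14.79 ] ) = [ - 36* sqrt( 2 ), - 44.03, - 33*sqrt(15) /5, - 14.79 , sqrt ( 11 )/11, 1/pi,sqrt ( 6 ) /6 , E,E,pi, pi, sqrt(10), 4,9,21,41,84 ] 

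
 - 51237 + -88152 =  - 139389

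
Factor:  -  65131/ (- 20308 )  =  2^( - 2 )* 11^1 * 31^1* 191^1*5077^(-1)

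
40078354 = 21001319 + 19077035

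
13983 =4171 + 9812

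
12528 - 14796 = -2268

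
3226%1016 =178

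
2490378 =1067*2334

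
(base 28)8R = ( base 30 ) 8b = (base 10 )251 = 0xfb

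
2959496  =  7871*376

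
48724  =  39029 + 9695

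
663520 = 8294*80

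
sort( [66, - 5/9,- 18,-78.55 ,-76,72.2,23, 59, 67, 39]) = [ -78.55, - 76, -18,- 5/9,  23 , 39, 59, 66,67, 72.2 ] 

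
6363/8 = 6363/8 = 795.38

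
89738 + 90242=179980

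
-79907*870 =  - 69519090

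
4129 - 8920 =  - 4791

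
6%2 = 0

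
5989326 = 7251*826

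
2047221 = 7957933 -5910712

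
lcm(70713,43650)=3535650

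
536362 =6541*82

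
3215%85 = 70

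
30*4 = 120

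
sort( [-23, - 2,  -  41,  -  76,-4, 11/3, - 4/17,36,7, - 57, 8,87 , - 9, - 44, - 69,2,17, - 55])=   [ - 76, - 69, -57, - 55, - 44, - 41, - 23, - 9, - 4, - 2, - 4/17,2,11/3,7, 8, 17,36,87]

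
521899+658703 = 1180602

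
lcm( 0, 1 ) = 0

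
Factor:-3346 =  - 2^1*7^1*239^1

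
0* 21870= 0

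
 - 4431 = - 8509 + 4078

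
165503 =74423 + 91080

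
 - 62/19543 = -62/19543  =  - 0.00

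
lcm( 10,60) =60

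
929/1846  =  929/1846  =  0.50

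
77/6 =12 + 5/6 = 12.83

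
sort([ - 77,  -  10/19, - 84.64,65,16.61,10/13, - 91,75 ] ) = [ - 91,-84.64, - 77, - 10/19,  10/13,16.61  ,  65,75]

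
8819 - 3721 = 5098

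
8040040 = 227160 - - 7812880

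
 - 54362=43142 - 97504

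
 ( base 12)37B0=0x18b4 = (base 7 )24303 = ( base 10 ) 6324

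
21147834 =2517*8402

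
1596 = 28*57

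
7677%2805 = 2067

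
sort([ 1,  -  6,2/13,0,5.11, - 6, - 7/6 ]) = [-6, - 6, - 7/6, 0,2/13,1,5.11] 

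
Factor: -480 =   -  2^5 *3^1*5^1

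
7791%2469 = 384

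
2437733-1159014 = 1278719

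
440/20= 22 = 22.00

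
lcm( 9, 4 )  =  36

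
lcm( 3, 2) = 6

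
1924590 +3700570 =5625160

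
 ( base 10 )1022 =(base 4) 33332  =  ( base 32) vu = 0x3fe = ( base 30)142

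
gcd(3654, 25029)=9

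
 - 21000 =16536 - 37536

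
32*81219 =2599008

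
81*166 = 13446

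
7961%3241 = 1479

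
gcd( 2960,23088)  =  592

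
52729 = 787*67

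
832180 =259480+572700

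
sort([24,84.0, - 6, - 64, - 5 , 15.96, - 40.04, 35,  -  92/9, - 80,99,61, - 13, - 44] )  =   [ - 80, - 64, - 44,-40.04, - 13, -92/9, - 6,-5, 15.96,24, 35, 61,84.0,99 ] 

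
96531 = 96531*1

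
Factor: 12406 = 2^1 * 6203^1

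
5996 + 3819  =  9815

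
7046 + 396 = 7442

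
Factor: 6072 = 2^3*3^1*11^1 *23^1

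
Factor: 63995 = 5^1 * 12799^1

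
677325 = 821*825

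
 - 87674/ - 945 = 87674/945 = 92.78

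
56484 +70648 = 127132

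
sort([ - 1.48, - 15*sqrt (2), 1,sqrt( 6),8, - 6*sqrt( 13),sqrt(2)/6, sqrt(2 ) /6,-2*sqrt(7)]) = [ - 6*sqrt(  13),  -  15*sqrt ( 2), - 2*sqrt(7), - 1.48, sqrt( 2)/6, sqrt (2)/6, 1, sqrt ( 6 ),8]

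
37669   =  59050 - 21381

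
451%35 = 31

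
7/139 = 7/139  =  0.05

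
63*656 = 41328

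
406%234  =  172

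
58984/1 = 58984 = 58984.00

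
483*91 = 43953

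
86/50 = 43/25  =  1.72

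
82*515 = 42230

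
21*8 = 168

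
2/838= 1/419 = 0.00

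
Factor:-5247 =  - 3^2*11^1* 53^1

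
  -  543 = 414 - 957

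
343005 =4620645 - 4277640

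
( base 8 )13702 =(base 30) 6MM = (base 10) 6082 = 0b1011111000010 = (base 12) 362A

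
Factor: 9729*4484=2^2*3^2*19^1 * 23^1  *  47^1 * 59^1=43624836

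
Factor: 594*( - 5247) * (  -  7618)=23743157724= 2^2 *3^5* 11^2*13^1*53^1 *293^1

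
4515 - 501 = 4014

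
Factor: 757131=3^1 * 19^1*37^1*359^1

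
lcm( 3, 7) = 21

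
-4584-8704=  -13288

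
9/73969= 9/73969 = 0.00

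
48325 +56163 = 104488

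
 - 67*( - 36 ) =2412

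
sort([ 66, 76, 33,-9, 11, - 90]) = [ - 90, - 9, 11, 33, 66 , 76]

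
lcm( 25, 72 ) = 1800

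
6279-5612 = 667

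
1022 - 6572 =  - 5550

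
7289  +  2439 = 9728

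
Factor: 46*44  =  2^3 * 11^1 * 23^1 = 2024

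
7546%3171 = 1204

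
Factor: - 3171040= -2^5* 5^1*19819^1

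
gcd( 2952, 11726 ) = 82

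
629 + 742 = 1371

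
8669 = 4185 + 4484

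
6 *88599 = 531594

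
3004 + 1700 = 4704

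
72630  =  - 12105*( - 6 ) 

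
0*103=0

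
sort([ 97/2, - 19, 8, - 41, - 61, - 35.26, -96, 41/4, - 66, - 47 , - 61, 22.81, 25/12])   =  [ - 96,-66, - 61, - 61, - 47, - 41, - 35.26, - 19, 25/12, 8, 41/4,22.81, 97/2] 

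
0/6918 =0 = 0.00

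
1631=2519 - 888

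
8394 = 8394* 1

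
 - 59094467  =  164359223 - 223453690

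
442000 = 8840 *50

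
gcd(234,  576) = 18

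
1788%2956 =1788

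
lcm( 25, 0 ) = 0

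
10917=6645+4272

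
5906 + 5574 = 11480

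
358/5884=179/2942 = 0.06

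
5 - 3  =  2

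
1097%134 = 25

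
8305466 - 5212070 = 3093396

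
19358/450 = 43 + 4/225 = 43.02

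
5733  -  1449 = 4284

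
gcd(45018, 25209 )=9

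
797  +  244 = 1041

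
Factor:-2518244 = -2^2*17^1*29^1*1277^1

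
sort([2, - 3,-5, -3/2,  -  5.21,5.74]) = [ - 5.21, -5,  -  3 ,  -  3/2,2, 5.74]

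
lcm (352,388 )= 34144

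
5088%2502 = 84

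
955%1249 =955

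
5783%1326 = 479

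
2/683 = 2/683 = 0.00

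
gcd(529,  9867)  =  23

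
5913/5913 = 1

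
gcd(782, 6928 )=2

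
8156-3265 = 4891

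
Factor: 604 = 2^2*151^1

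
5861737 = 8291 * 707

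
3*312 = 936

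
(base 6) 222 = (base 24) 3E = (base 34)2i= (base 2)1010110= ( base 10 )86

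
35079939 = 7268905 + 27811034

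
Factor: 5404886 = 2^1*37^1 * 73039^1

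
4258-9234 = - 4976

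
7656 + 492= 8148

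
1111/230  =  1111/230  =  4.83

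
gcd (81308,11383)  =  1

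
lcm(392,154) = 4312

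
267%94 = 79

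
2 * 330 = 660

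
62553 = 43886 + 18667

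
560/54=280/27 = 10.37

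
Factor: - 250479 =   -  3^3*9277^1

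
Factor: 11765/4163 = 5^1*13^1*23^( - 1 )= 65/23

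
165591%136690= 28901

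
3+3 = 6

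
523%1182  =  523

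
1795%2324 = 1795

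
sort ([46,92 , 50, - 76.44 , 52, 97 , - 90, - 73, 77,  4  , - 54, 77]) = [ - 90, - 76.44  , - 73, - 54,4,46,50 , 52, 77 , 77, 92,  97 ] 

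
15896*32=508672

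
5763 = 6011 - 248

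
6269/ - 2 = -6269/2 = -  3134.50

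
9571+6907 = 16478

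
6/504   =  1/84 = 0.01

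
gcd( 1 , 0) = 1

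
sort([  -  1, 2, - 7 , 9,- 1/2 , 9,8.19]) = [ - 7, - 1, - 1/2,2,8.19,  9, 9]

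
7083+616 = 7699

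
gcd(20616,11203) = 1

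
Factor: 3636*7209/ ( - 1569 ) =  - 8737308/523 = - 2^2*3^5*89^1*101^1*523^( - 1 )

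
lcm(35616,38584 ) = 463008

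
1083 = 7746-6663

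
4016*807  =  3240912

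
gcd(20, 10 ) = 10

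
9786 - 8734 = 1052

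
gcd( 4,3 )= 1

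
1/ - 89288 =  - 1 + 89287/89288= - 0.00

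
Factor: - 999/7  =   - 3^3*7^( - 1)*37^1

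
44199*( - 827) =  - 36552573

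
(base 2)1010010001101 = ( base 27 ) 75N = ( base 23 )9lh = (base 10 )5261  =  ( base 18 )G45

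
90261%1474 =347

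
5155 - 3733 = 1422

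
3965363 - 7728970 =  - 3763607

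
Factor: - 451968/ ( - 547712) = 3^1*107^1*389^( - 1) = 321/389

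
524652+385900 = 910552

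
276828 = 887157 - 610329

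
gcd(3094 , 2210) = 442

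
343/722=343/722 = 0.48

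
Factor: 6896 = 2^4*431^1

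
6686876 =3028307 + 3658569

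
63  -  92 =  - 29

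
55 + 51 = 106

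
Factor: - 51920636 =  - 2^2*2113^1*6143^1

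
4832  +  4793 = 9625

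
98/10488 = 49/5244= 0.01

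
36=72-36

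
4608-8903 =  - 4295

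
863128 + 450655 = 1313783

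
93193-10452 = 82741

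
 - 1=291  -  292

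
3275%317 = 105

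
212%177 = 35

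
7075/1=7075 = 7075.00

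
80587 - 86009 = -5422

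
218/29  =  7 + 15/29 = 7.52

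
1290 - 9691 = -8401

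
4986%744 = 522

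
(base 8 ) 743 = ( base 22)LL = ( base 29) GJ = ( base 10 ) 483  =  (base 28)H7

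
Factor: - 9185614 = -2^1*283^1*16229^1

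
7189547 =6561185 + 628362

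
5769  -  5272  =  497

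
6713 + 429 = 7142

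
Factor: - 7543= - 19^1*397^1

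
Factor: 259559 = 19^2 * 719^1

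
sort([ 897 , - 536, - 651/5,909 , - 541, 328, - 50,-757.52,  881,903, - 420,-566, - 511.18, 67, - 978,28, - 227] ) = [ - 978, - 757.52, -566, - 541, - 536, -511.18 , - 420 , - 227, - 651/5, - 50, 28,67, 328, 881, 897,  903 , 909] 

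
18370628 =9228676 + 9141952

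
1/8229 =1/8229  =  0.00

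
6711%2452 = 1807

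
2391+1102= 3493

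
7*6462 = 45234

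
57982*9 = 521838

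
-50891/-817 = 50891/817 = 62.29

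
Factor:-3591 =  - 3^3 * 7^1*19^1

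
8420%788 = 540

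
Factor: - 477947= - 477947^1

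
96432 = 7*13776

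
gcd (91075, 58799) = 1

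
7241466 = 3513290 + 3728176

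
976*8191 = 7994416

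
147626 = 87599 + 60027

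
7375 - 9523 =- 2148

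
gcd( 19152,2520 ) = 504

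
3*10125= 30375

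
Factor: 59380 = 2^2*5^1*2969^1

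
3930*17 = 66810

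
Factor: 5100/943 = 2^2*3^1*5^2*17^1 * 23^( - 1)*41^( - 1)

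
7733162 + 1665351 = 9398513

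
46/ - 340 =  - 23/170 = - 0.14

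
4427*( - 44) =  - 194788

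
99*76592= 7582608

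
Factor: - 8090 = -2^1*5^1 * 809^1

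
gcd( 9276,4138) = 2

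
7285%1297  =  800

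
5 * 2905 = 14525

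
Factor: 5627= 17^1 * 331^1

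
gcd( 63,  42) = 21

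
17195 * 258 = 4436310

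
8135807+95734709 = 103870516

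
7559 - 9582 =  - 2023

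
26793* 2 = 53586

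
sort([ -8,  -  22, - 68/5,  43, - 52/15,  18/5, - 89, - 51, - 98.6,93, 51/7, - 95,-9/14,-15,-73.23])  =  [-98.6, - 95,-89, - 73.23,-51, - 22, - 15,  -  68/5, - 8, - 52/15, - 9/14, 18/5, 51/7, 43,93] 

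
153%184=153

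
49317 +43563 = 92880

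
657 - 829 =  - 172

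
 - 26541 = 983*(- 27 )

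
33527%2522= 741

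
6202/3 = 2067 + 1/3 = 2067.33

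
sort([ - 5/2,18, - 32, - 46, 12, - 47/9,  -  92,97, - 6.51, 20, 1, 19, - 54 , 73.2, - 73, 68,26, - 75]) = [ - 92, - 75, - 73,  -  54 ,-46, - 32, - 6.51, - 47/9, - 5/2, 1, 12, 18,19, 20, 26,68, 73.2 , 97] 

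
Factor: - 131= - 131^1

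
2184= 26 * 84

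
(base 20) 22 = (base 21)20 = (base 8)52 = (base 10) 42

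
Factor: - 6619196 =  - 2^2*1654799^1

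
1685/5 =337  =  337.00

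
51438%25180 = 1078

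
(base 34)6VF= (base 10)8005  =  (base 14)2CBB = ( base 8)17505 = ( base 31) 8a7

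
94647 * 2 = 189294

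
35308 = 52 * 679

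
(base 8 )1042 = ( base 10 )546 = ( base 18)1C6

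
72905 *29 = 2114245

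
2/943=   2/943 =0.00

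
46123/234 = 197+25/234 = 197.11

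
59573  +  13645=73218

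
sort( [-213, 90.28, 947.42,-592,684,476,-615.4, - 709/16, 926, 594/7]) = [ - 615.4,-592,- 213,-709/16, 594/7, 90.28, 476, 684, 926, 947.42 ] 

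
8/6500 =2/1625 = 0.00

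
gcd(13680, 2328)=24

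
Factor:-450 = -2^1*3^2*5^2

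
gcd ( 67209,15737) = 1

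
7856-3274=4582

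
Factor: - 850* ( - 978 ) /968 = 207825/242 = 2^(-1 ) * 3^1*5^2*11^( - 2)*17^1*163^1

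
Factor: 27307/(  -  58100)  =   - 47/100 = -2^( - 2)*5^ ( - 2)*47^1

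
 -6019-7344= - 13363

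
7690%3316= 1058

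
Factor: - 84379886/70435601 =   -  2^1*41^1*1029023^1 * 70435601^( - 1 ) 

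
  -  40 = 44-84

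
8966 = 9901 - 935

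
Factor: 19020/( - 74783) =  - 2^2*3^1*5^1*17^( - 1 )*53^( - 1)*83^( -1 )*317^1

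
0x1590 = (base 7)22044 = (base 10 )5520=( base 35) 4hp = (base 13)2688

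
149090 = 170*877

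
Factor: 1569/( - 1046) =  - 3/2 = - 2^( - 1)*3^1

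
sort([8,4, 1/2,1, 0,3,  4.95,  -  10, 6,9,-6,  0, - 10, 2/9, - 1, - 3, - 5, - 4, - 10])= [ - 10, - 10, - 10, - 6,  -  5, - 4,- 3, -1,  0,0,2/9,  1/2,1,  3,4 , 4.95, 6, 8, 9] 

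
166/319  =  166/319 = 0.52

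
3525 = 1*3525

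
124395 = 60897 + 63498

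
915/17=915/17= 53.82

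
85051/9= 9450 + 1/9 = 9450.11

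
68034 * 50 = 3401700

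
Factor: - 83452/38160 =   -  2^( - 2)*3^( - 2)*5^ ( - 1)*31^1*53^( - 1 )*673^1 = - 20863/9540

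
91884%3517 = 442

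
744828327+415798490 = 1160626817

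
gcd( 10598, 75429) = 1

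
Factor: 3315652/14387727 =2^2 * 3^ ( - 1)*19^1*43627^1*  4795909^(-1)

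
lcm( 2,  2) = 2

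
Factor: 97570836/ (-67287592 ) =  - 2^(  -  1)*3^2*11^1*107^(  -  1)*78607^( -1 )*246391^1 = -  24392709/16821898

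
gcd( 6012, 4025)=1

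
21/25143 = 7/8381 = 0.00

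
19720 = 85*232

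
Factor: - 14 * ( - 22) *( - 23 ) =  - 7084 = - 2^2*7^1*11^1*23^1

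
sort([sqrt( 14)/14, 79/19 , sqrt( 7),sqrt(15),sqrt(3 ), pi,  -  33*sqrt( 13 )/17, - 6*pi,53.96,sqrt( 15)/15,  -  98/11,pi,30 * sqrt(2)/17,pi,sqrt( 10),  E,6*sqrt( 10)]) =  [ - 6*pi  ,  -  98/11, - 33*sqrt ( 13 )/17,sqrt( 15)/15,sqrt( 14)/14, sqrt( 3), 30*sqrt( 2)/17,sqrt( 7 ),E,pi,pi,pi,sqrt( 10 ), sqrt(15) , 79/19,6*sqrt( 10 ),53.96]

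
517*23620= 12211540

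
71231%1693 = 125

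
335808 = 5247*64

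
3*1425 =4275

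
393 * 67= 26331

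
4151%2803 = 1348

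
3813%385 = 348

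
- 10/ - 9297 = 10/9297 = 0.00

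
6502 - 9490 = - 2988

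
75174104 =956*78634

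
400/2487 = 400/2487=0.16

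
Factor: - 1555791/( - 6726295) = 3^1*5^(  -  1)*59^(  -  1 )*151^( - 2)*518597^1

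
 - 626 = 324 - 950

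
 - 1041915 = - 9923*105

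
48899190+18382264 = 67281454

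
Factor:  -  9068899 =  - 7^1*1097^1* 1181^1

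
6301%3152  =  3149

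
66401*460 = 30544460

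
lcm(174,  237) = 13746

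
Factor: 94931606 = 2^1*7^1*11^1*616439^1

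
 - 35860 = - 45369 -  - 9509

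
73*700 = 51100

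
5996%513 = 353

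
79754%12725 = 3404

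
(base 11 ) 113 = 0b10000111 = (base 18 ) 79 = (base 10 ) 135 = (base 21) 69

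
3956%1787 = 382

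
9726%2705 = 1611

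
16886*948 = 16007928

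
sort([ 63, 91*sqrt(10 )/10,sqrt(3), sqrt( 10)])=[ sqrt(3), sqrt ( 10), 91* sqrt(10) /10, 63]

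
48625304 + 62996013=111621317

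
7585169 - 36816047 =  - 29230878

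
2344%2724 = 2344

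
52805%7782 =6113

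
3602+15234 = 18836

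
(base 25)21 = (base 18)2f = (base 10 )51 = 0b110011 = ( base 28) 1n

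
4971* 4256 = 21156576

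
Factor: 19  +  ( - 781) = -762 = - 2^1*3^1*127^1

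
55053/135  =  2039/5=407.80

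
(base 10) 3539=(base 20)8gj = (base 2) 110111010011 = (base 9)4762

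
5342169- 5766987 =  - 424818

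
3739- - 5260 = 8999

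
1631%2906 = 1631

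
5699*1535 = 8747965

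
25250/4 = 6312 + 1/2 = 6312.50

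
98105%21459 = 12269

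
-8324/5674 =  - 4162/2837 =-1.47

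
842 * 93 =78306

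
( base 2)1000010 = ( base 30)26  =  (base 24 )2I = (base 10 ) 66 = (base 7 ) 123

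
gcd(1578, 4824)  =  6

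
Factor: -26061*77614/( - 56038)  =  3^1 * 7^1*17^1  *73^1* 151^1*257^1 * 28019^( - 1) = 1011349227/28019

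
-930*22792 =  -21196560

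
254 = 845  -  591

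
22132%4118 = 1542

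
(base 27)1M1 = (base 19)3cd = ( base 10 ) 1324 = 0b10100101100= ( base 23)2bd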